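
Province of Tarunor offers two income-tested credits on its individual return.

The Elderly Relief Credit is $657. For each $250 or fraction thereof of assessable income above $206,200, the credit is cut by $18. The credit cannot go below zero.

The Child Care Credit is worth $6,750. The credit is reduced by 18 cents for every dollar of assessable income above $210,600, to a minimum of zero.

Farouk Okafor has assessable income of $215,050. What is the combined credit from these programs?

Elderly Relief Credit: income exceeds $206,200 by $8,850, which is 36 full-or-partial $250 increments; reduction = 36 × $18 = $648, leaving $9.
Child Care Credit: 18% of the $4,450 excess over $210,600 is $801; credit = $6,750 − $801 = $5,949.
Total: $9 + $5,949 = $5,958.

$5,958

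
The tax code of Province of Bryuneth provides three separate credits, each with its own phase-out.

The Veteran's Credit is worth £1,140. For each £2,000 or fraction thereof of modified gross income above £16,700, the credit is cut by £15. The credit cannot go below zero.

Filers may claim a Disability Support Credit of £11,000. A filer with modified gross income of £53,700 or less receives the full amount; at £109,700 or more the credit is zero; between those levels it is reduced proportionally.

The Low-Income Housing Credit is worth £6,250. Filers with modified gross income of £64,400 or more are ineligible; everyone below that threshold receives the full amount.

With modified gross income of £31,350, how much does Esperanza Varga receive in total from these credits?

£18,270

Veteran's Credit: income exceeds £16,700 by £14,650, which is 8 full-or-partial £2,000 increments; reduction = 8 × £15 = £120, leaving £1,020.
Disability Support Credit: £31,350 is at or below the £53,700 threshold, so the full £11,000 applies.
Low-Income Housing Credit: £31,350 is below the £64,400 cutoff, so the full £6,250 applies.
Total: £1,020 + £11,000 + £6,250 = £18,270.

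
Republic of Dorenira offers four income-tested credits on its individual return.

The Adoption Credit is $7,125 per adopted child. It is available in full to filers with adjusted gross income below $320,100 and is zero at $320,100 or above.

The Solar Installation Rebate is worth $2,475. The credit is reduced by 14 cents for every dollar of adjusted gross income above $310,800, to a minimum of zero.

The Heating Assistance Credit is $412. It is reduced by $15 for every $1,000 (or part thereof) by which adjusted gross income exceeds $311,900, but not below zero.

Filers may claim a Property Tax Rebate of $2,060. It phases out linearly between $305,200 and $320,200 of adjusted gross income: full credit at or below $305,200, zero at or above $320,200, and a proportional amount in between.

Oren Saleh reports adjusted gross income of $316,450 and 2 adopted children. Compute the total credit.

$16,786

Adoption Credit: base = 2 × $7,125 = $14,250. $316,450 is below the $320,100 cutoff, so the full $14,250 applies.
Solar Installation Rebate: 14% of the $5,650 excess over $310,800 is $791; credit = $2,475 − $791 = $1,684.
Heating Assistance Credit: income exceeds $311,900 by $4,550, which is 5 full-or-partial $1,000 increments; reduction = 5 × $15 = $75, leaving $337.
Property Tax Rebate: $316,450 is $11,250 into a $15,000 phase-out range, leaving 3,750/15,000 of the credit: $2,060 × 3,750/15,000 = $515.
Total: $14,250 + $1,684 + $337 + $515 = $16,786.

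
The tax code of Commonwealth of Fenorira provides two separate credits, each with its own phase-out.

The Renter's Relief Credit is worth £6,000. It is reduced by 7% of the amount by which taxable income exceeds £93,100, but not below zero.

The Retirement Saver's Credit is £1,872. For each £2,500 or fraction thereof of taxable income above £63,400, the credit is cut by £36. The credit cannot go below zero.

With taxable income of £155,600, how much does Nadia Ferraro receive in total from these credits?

Renter's Relief Credit: 7% of the £62,500 excess over £93,100 is £4,375; credit = £6,000 − £4,375 = £1,625.
Retirement Saver's Credit: income exceeds £63,400 by £92,200, which is 37 full-or-partial £2,500 increments; reduction = 37 × £36 = £1,332, leaving £540.
Total: £1,625 + £540 = £2,165.

£2,165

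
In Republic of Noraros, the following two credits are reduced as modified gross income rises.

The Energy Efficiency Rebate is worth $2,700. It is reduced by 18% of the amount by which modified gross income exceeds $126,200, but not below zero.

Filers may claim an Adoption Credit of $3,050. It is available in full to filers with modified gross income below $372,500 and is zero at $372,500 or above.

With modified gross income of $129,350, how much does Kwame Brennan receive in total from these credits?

$5,183

Energy Efficiency Rebate: 18% of the $3,150 excess over $126,200 is $567; credit = $2,700 − $567 = $2,133.
Adoption Credit: $129,350 is below the $372,500 cutoff, so the full $3,050 applies.
Total: $2,133 + $3,050 = $5,183.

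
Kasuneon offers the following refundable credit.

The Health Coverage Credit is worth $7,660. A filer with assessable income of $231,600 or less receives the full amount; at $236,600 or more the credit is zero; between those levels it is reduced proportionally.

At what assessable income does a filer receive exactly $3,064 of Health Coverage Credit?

$3,064 is 3,064/7,660 of the full $7,660, so 4,596/7,660 of the $5,000 range has been used: income = $231,600 + $5,000 × 4,596/7,660 = $234,600.

$234,600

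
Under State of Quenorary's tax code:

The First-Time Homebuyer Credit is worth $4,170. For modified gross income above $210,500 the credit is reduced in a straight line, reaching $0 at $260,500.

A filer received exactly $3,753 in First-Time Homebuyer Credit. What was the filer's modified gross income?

$3,753 is 3,753/4,170 of the full $4,170, so 417/4,170 of the $50,000 range has been used: income = $210,500 + $50,000 × 417/4,170 = $215,500.

$215,500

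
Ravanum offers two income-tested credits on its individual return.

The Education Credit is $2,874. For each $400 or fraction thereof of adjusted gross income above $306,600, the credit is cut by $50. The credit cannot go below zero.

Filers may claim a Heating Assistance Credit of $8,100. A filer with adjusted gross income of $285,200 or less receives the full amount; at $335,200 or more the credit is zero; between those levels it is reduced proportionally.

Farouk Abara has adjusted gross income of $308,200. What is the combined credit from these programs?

$7,048

Education Credit: income exceeds $306,600 by $1,600, which is 4 full-or-partial $400 increments; reduction = 4 × $50 = $200, leaving $2,674.
Heating Assistance Credit: $308,200 is $23,000 into a $50,000 phase-out range, leaving 27,000/50,000 of the credit: $8,100 × 27,000/50,000 = $4,374.
Total: $2,674 + $4,374 = $7,048.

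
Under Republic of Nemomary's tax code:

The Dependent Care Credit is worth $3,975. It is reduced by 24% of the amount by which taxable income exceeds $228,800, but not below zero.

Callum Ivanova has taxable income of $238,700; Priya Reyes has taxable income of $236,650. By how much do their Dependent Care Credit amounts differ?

Callum ($238,700): Dependent Care Credit: 24% of the $9,900 excess over $228,800 is $2,376; credit = $3,975 − $2,376 = $1,599.
Priya ($236,650): Dependent Care Credit: 24% of the $7,850 excess over $228,800 is $1,884; credit = $3,975 − $1,884 = $2,091.
Difference: |$1,599 − $2,091| = $492.

$492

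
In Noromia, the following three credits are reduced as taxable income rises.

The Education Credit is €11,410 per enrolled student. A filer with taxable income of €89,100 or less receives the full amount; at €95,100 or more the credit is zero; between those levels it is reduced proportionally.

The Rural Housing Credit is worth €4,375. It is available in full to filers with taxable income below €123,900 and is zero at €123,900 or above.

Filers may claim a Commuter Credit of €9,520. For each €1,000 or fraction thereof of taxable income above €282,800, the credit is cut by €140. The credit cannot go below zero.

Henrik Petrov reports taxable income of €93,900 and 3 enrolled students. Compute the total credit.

€20,741

Education Credit: base = 3 × €11,410 = €34,230. €93,900 is €4,800 into a €6,000 phase-out range, leaving 1,200/6,000 of the credit: €34,230 × 1,200/6,000 = €6,846.
Rural Housing Credit: €93,900 is below the €123,900 cutoff, so the full €4,375 applies.
Commuter Credit: €93,900 is at or below the €282,800 threshold, so the full €9,520 applies.
Total: €6,846 + €4,375 + €9,520 = €20,741.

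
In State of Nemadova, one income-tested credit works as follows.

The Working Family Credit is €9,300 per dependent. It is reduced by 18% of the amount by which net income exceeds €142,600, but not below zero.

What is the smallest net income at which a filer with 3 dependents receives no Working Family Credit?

€297,600

Full credit = 3 × €9,300 = €27,900.
The credit falls by 18% of each euro above €142,600, so it reaches zero when the excess is €27,900 / 18% = €155,000: income = €142,600 + €155,000 = €297,600.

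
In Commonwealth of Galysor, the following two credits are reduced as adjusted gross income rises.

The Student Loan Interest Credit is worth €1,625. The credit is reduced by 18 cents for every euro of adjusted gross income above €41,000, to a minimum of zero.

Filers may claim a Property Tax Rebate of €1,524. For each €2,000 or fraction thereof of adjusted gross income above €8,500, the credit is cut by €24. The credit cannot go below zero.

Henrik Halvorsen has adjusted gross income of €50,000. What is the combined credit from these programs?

€1,025

Student Loan Interest Credit: 18% of the €9,000 excess over €41,000 is €1,620; credit = €1,625 − €1,620 = €5.
Property Tax Rebate: income exceeds €8,500 by €41,500, which is 21 full-or-partial €2,000 increments; reduction = 21 × €24 = €504, leaving €1,020.
Total: €5 + €1,020 = €1,025.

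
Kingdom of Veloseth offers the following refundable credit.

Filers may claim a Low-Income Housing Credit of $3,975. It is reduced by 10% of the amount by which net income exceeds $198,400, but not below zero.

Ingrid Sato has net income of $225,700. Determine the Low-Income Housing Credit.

$1,245

Low-Income Housing Credit: 10% of the $27,300 excess over $198,400 is $2,730; credit = $3,975 − $2,730 = $1,245.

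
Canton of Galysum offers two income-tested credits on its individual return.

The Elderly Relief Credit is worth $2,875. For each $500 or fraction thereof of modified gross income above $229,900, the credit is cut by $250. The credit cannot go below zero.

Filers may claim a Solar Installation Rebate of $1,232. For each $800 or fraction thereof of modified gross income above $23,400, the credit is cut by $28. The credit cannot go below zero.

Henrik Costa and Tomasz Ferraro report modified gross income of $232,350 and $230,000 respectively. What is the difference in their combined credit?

Henrik ($232,350): Elderly Relief Credit: income exceeds $229,900 by $2,450, which is 5 full-or-partial $500 increments; reduction = 5 × $250 = $1,250, leaving $1,625. Solar Installation Rebate: income exceeds $23,400 by $208,950 → 262 increments × $28 = $7,336 ≥ base, so the credit is $0. total $1,625 + $0 = $1,625
Tomasz ($230,000): Elderly Relief Credit: income exceeds $229,900 by $100, which is 1 full-or-partial $500 increment; reduction = 1 × $250 = $250, leaving $2,625. Solar Installation Rebate: income exceeds $23,400 by $206,600 → 259 increments × $28 = $7,252 ≥ base, so the credit is $0. total $2,625 + $0 = $2,625
Difference: |$1,625 − $2,625| = $1,000.

$1,000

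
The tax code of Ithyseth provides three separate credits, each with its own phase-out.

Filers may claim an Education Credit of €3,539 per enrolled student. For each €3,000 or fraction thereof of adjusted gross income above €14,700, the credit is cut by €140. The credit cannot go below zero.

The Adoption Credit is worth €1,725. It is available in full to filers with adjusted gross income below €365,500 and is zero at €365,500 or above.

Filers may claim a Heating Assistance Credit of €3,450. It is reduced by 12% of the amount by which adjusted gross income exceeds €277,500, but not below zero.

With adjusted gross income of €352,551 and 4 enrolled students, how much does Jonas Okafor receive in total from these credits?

€1,725

Education Credit: base = 4 × €3,539 = €14,156. income exceeds €14,700 by €337,851 → 113 increments × €140 = €15,820 ≥ base, so the credit is €0.
Adoption Credit: €352,551 is below the €365,500 cutoff, so the full €1,725 applies.
Heating Assistance Credit: 12% of the €75,051 excess over €277,500 is €9,006.12 ≥ base, so the credit is €0.
Total: €0 + €1,725 + €0 = €1,725.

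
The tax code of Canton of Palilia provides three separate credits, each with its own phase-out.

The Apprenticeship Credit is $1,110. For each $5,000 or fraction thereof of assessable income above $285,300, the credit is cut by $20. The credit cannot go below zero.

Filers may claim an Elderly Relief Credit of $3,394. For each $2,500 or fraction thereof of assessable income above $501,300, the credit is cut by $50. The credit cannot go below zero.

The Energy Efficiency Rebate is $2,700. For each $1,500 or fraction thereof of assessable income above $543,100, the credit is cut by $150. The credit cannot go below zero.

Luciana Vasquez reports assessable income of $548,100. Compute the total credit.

$4,594

Apprenticeship Credit: income exceeds $285,300 by $262,800, which is 53 full-or-partial $5,000 increments; reduction = 53 × $20 = $1,060, leaving $50.
Elderly Relief Credit: income exceeds $501,300 by $46,800, which is 19 full-or-partial $2,500 increments; reduction = 19 × $50 = $950, leaving $2,444.
Energy Efficiency Rebate: income exceeds $543,100 by $5,000, which is 4 full-or-partial $1,500 increments; reduction = 4 × $150 = $600, leaving $2,100.
Total: $50 + $2,444 + $2,100 = $4,594.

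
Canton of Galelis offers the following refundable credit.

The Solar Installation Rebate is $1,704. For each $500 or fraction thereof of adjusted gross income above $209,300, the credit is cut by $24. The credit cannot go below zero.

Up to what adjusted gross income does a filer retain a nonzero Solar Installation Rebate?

After 70 increments the reduction is 70 × $24 = $1,680, leaving $24; one more increment wipes it out. Increment 70 ends at excess 70 × $500 = $35,000, so the highest qualifying income is $209,300 + $35,000 = $244,300.

$244,300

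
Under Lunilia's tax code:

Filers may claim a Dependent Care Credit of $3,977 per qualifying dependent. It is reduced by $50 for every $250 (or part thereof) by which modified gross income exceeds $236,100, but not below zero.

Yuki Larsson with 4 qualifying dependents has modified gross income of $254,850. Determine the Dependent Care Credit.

$12,158

Dependent Care Credit: base = 4 × $3,977 = $15,908. income exceeds $236,100 by $18,750, which is 75 full-or-partial $250 increments; reduction = 75 × $50 = $3,750, leaving $12,158.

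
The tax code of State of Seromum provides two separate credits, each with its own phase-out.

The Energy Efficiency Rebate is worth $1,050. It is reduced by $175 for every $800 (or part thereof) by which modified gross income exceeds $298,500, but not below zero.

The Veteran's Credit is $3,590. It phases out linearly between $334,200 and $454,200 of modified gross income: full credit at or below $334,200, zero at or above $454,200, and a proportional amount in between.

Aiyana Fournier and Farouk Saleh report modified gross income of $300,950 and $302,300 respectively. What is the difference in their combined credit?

$175

Aiyana ($300,950): Energy Efficiency Rebate: income exceeds $298,500 by $2,450, which is 4 full-or-partial $800 increments; reduction = 4 × $175 = $700, leaving $350. Veteran's Credit: $300,950 is at or below the $334,200 threshold, so the full $3,590 applies. total $350 + $3,590 = $3,940
Farouk ($302,300): Energy Efficiency Rebate: income exceeds $298,500 by $3,800, which is 5 full-or-partial $800 increments; reduction = 5 × $175 = $875, leaving $175. Veteran's Credit: $302,300 is at or below the $334,200 threshold, so the full $3,590 applies. total $175 + $3,590 = $3,765
Difference: |$3,940 − $3,765| = $175.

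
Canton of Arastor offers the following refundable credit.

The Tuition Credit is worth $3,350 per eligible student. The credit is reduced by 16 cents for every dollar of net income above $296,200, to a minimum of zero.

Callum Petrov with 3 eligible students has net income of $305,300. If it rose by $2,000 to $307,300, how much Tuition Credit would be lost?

$320

At $305,300 — base = 3 × $3,350 = $10,050. 16% of the $9,100 excess over $296,200 is $1,456; credit = $10,050 − $1,456 = $8,594.
At $307,300 — base = 3 × $3,350 = $10,050. 16% of the $11,100 excess over $296,200 is $1,776; credit = $10,050 − $1,776 = $8,274.
Lost: $8,594 − $8,274 = $320.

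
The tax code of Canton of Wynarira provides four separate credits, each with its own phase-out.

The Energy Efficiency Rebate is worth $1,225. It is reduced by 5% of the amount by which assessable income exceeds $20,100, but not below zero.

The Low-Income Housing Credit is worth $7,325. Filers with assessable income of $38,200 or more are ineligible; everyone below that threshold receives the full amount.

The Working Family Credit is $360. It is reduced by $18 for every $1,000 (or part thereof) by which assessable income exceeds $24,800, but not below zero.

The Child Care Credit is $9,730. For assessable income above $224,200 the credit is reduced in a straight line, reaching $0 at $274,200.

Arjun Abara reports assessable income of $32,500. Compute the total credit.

$17,876

Energy Efficiency Rebate: 5% of the $12,400 excess over $20,100 is $620; credit = $1,225 − $620 = $605.
Low-Income Housing Credit: $32,500 is below the $38,200 cutoff, so the full $7,325 applies.
Working Family Credit: income exceeds $24,800 by $7,700, which is 8 full-or-partial $1,000 increments; reduction = 8 × $18 = $144, leaving $216.
Child Care Credit: $32,500 is at or below the $224,200 threshold, so the full $9,730 applies.
Total: $605 + $7,325 + $216 + $9,730 = $17,876.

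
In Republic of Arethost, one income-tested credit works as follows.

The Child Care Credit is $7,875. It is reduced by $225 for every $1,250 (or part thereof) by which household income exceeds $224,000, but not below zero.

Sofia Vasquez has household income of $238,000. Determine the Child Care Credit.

Child Care Credit: income exceeds $224,000 by $14,000, which is 12 full-or-partial $1,250 increments; reduction = 12 × $225 = $2,700, leaving $5,175.

$5,175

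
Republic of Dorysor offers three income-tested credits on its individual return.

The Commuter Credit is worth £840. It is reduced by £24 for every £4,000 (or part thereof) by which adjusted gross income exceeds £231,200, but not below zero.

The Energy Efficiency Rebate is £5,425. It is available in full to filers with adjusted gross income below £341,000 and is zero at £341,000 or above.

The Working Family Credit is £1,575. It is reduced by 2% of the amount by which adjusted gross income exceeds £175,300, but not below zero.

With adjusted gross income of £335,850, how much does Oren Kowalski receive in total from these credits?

£5,617

Commuter Credit: income exceeds £231,200 by £104,650, which is 27 full-or-partial £4,000 increments; reduction = 27 × £24 = £648, leaving £192.
Energy Efficiency Rebate: £335,850 is below the £341,000 cutoff, so the full £5,425 applies.
Working Family Credit: 2% of the £160,550 excess over £175,300 is £3,211 ≥ base, so the credit is £0.
Total: £192 + £5,425 + £0 = £5,617.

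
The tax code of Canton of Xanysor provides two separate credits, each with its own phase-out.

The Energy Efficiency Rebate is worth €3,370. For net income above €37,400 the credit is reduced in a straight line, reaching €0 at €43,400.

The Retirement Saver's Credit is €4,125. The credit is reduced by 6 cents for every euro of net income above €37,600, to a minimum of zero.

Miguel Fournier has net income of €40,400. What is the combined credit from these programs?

Energy Efficiency Rebate: €40,400 is €3,000 into a €6,000 phase-out range, leaving 3,000/6,000 of the credit: €3,370 × 3,000/6,000 = €1,685.
Retirement Saver's Credit: 6% of the €2,800 excess over €37,600 is €168; credit = €4,125 − €168 = €3,957.
Total: €1,685 + €3,957 = €5,642.

€5,642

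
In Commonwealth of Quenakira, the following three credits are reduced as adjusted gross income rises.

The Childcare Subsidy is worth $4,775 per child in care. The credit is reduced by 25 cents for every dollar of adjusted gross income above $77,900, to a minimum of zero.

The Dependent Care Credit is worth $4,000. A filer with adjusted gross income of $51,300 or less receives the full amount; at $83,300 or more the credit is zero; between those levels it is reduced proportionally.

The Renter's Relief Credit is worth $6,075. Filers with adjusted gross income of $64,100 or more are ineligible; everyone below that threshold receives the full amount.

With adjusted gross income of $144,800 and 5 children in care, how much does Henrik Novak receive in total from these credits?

Childcare Subsidy: base = 5 × $4,775 = $23,875. 25% of the $66,900 excess over $77,900 is $16,725; credit = $23,875 − $16,725 = $7,150.
Dependent Care Credit: $144,800 is at or above $83,300, so the credit is $0.
Renter's Relief Credit: $144,800 meets or exceeds the $64,100 cutoff, so the credit is $0.
Total: $7,150 + $0 + $0 = $7,150.

$7,150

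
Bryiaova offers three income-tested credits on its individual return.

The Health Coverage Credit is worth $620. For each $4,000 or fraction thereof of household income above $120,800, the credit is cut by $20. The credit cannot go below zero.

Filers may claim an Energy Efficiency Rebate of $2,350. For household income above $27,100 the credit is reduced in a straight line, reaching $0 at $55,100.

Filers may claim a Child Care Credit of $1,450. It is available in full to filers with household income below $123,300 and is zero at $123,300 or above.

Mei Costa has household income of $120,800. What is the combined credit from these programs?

Health Coverage Credit: $120,800 is at or below the $120,800 threshold, so the full $620 applies.
Energy Efficiency Rebate: $120,800 is at or above $55,100, so the credit is $0.
Child Care Credit: $120,800 is below the $123,300 cutoff, so the full $1,450 applies.
Total: $620 + $0 + $1,450 = $2,070.

$2,070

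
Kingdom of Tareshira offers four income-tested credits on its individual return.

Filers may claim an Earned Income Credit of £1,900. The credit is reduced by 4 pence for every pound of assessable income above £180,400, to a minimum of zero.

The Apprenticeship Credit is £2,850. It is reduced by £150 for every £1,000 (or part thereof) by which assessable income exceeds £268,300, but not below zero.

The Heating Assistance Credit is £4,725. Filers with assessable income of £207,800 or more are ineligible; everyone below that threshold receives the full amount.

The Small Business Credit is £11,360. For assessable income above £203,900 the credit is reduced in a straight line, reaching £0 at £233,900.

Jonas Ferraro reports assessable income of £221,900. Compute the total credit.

£7,634

Earned Income Credit: 4% of the £41,500 excess over £180,400 is £1,660; credit = £1,900 − £1,660 = £240.
Apprenticeship Credit: £221,900 is at or below the £268,300 threshold, so the full £2,850 applies.
Heating Assistance Credit: £221,900 meets or exceeds the £207,800 cutoff, so the credit is £0.
Small Business Credit: £221,900 is £18,000 into a £30,000 phase-out range, leaving 12,000/30,000 of the credit: £11,360 × 12,000/30,000 = £4,544.
Total: £240 + £2,850 + £0 + £4,544 = £7,634.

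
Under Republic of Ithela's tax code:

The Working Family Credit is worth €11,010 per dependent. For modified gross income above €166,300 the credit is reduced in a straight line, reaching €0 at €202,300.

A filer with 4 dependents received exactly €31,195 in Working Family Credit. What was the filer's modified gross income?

Full credit = 4 × €11,010 = €44,040.
€31,195 is 31,195/44,040 of the full €44,040, so 12,845/44,040 of the €36,000 range has been used: income = €166,300 + €36,000 × 12,845/44,040 = €176,800.

€176,800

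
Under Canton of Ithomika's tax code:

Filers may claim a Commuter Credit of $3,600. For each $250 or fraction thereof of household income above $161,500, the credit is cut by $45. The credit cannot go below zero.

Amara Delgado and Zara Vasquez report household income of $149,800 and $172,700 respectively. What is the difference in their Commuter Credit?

Amara ($149,800): Commuter Credit: $149,800 is at or below the $161,500 threshold, so the full $3,600 applies.
Zara ($172,700): Commuter Credit: income exceeds $161,500 by $11,200, which is 45 full-or-partial $250 increments; reduction = 45 × $45 = $2,025, leaving $1,575.
Difference: |$3,600 − $1,575| = $2,025.

$2,025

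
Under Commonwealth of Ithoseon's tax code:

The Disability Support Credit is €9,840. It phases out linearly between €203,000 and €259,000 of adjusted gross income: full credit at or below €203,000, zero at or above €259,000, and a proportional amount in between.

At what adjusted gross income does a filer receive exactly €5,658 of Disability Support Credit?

€226,800

€5,658 is 5,658/9,840 of the full €9,840, so 4,182/9,840 of the €56,000 range has been used: income = €203,000 + €56,000 × 4,182/9,840 = €226,800.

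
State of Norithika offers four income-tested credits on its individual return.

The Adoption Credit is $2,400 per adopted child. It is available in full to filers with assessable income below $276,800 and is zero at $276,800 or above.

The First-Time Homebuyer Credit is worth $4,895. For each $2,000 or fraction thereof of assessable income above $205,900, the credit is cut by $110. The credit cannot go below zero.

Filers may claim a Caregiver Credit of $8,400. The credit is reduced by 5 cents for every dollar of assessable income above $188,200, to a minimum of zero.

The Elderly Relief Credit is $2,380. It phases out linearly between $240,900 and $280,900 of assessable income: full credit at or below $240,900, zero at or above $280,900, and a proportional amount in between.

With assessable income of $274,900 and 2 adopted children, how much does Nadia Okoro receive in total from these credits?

$10,267

Adoption Credit: base = 2 × $2,400 = $4,800. $274,900 is below the $276,800 cutoff, so the full $4,800 applies.
First-Time Homebuyer Credit: income exceeds $205,900 by $69,000, which is 35 full-or-partial $2,000 increments; reduction = 35 × $110 = $3,850, leaving $1,045.
Caregiver Credit: 5% of the $86,700 excess over $188,200 is $4,335; credit = $8,400 − $4,335 = $4,065.
Elderly Relief Credit: $274,900 is $34,000 into a $40,000 phase-out range, leaving 6,000/40,000 of the credit: $2,380 × 6,000/40,000 = $357.
Total: $4,800 + $1,045 + $4,065 + $357 = $10,267.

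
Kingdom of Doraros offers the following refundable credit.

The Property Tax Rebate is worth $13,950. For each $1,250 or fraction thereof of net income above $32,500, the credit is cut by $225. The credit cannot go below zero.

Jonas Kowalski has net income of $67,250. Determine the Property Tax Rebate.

Property Tax Rebate: income exceeds $32,500 by $34,750, which is 28 full-or-partial $1,250 increments; reduction = 28 × $225 = $6,300, leaving $7,650.

$7,650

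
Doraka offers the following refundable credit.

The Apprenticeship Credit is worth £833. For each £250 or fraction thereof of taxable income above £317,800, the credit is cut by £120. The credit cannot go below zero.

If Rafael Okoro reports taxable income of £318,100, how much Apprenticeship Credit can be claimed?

£593

Apprenticeship Credit: income exceeds £317,800 by £300, which is 2 full-or-partial £250 increments; reduction = 2 × £120 = £240, leaving £593.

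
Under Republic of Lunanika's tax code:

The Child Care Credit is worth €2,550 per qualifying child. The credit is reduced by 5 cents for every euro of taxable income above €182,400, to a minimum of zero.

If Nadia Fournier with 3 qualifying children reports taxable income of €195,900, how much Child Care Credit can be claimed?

€6,975

Child Care Credit: base = 3 × €2,550 = €7,650. 5% of the €13,500 excess over €182,400 is €675; credit = €7,650 − €675 = €6,975.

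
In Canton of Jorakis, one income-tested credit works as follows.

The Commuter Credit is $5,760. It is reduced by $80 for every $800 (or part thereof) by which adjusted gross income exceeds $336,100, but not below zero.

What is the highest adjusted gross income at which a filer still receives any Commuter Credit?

After 71 increments the reduction is 71 × $80 = $5,680, leaving $80; one more increment wipes it out. Increment 71 ends at excess 71 × $800 = $56,800, so the highest qualifying income is $336,100 + $56,800 = $392,900.

$392,900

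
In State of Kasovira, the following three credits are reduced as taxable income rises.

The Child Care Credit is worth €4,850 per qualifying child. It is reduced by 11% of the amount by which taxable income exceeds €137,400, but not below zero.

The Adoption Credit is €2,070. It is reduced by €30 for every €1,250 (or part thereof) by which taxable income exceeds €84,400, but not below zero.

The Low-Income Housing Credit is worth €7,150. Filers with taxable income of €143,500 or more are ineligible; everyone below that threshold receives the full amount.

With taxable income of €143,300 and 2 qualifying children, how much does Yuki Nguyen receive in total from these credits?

€16,831

Child Care Credit: base = 2 × €4,850 = €9,700. 11% of the €5,900 excess over €137,400 is €649; credit = €9,700 − €649 = €9,051.
Adoption Credit: income exceeds €84,400 by €58,900, which is 48 full-or-partial €1,250 increments; reduction = 48 × €30 = €1,440, leaving €630.
Low-Income Housing Credit: €143,300 is below the €143,500 cutoff, so the full €7,150 applies.
Total: €9,051 + €630 + €7,150 = €16,831.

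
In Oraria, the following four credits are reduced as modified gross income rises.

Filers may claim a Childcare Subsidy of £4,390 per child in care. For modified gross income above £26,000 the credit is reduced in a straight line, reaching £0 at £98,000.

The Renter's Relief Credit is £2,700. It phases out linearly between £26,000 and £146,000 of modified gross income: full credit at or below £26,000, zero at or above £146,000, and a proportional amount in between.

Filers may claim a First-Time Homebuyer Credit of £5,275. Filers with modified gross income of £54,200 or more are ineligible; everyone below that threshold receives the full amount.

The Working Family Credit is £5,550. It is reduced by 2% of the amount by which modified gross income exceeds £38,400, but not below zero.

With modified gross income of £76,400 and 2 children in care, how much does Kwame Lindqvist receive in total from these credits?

Childcare Subsidy: base = 2 × £4,390 = £8,780. £76,400 is £50,400 into a £72,000 phase-out range, leaving 21,600/72,000 of the credit: £8,780 × 21,600/72,000 = £2,634.
Renter's Relief Credit: £76,400 is £50,400 into a £120,000 phase-out range, leaving 69,600/120,000 of the credit: £2,700 × 69,600/120,000 = £1,566.
First-Time Homebuyer Credit: £76,400 meets or exceeds the £54,200 cutoff, so the credit is £0.
Working Family Credit: 2% of the £38,000 excess over £38,400 is £760; credit = £5,550 − £760 = £4,790.
Total: £2,634 + £1,566 + £0 + £4,790 = £8,990.

£8,990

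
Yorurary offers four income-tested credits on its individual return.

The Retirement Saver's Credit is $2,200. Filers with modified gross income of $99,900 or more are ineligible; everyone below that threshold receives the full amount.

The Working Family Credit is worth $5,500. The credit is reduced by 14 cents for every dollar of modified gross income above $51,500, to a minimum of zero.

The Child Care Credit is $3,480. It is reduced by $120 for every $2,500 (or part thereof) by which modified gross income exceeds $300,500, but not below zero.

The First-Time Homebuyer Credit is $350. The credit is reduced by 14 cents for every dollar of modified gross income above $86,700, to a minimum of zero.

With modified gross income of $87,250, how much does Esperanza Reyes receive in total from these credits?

$6,448

Retirement Saver's Credit: $87,250 is below the $99,900 cutoff, so the full $2,200 applies.
Working Family Credit: 14% of the $35,750 excess over $51,500 is $5,005; credit = $5,500 − $5,005 = $495.
Child Care Credit: $87,250 is at or below the $300,500 threshold, so the full $3,480 applies.
First-Time Homebuyer Credit: 14% of the $550 excess over $86,700 is $77; credit = $350 − $77 = $273.
Total: $2,200 + $495 + $3,480 + $273 = $6,448.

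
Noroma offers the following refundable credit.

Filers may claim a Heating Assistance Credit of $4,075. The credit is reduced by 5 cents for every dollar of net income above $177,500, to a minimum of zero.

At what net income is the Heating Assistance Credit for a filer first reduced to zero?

$259,000

The credit falls by 5% of each dollar above $177,500, so it reaches zero when the excess is $4,075 / 5% = $81,500: income = $177,500 + $81,500 = $259,000.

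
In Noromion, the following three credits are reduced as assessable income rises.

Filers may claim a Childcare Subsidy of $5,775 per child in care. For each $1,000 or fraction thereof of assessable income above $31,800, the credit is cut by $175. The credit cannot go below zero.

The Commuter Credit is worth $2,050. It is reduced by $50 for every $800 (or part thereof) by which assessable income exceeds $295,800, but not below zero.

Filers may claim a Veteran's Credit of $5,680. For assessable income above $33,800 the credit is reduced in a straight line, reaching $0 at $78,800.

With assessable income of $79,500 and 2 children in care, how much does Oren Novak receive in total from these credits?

Childcare Subsidy: base = 2 × $5,775 = $11,550. income exceeds $31,800 by $47,700, which is 48 full-or-partial $1,000 increments; reduction = 48 × $175 = $8,400, leaving $3,150.
Commuter Credit: $79,500 is at or below the $295,800 threshold, so the full $2,050 applies.
Veteran's Credit: $79,500 is at or above $78,800, so the credit is $0.
Total: $3,150 + $2,050 + $0 = $5,200.

$5,200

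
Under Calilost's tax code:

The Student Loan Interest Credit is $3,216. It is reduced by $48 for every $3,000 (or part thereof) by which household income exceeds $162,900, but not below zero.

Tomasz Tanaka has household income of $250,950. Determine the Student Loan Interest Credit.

Student Loan Interest Credit: income exceeds $162,900 by $88,050, which is 30 full-or-partial $3,000 increments; reduction = 30 × $48 = $1,440, leaving $1,776.

$1,776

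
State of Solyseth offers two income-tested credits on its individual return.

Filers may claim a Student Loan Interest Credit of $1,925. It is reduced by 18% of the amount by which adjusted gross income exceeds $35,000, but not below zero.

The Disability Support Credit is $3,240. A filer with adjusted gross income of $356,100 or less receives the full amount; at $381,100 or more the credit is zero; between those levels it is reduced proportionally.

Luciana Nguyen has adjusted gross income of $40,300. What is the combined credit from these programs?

Student Loan Interest Credit: 18% of the $5,300 excess over $35,000 is $954; credit = $1,925 − $954 = $971.
Disability Support Credit: $40,300 is at or below the $356,100 threshold, so the full $3,240 applies.
Total: $971 + $3,240 = $4,211.

$4,211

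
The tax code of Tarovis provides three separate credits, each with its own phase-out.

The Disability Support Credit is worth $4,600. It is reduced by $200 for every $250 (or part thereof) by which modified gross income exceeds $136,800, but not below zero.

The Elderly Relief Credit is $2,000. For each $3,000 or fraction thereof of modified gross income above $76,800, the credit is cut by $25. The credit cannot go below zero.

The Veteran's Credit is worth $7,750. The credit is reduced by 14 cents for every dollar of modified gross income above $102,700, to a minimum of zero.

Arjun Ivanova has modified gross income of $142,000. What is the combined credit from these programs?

Disability Support Credit: income exceeds $136,800 by $5,200, which is 21 full-or-partial $250 increments; reduction = 21 × $200 = $4,200, leaving $400.
Elderly Relief Credit: income exceeds $76,800 by $65,200, which is 22 full-or-partial $3,000 increments; reduction = 22 × $25 = $550, leaving $1,450.
Veteran's Credit: 14% of the $39,300 excess over $102,700 is $5,502; credit = $7,750 − $5,502 = $2,248.
Total: $400 + $1,450 + $2,248 = $4,098.

$4,098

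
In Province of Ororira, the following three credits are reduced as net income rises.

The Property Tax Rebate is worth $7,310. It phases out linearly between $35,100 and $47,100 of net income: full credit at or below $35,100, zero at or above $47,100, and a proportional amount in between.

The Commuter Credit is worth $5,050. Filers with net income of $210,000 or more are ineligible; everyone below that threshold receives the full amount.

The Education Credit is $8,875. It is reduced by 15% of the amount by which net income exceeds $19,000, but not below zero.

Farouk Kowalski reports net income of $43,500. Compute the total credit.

$12,443

Property Tax Rebate: $43,500 is $8,400 into a $12,000 phase-out range, leaving 3,600/12,000 of the credit: $7,310 × 3,600/12,000 = $2,193.
Commuter Credit: $43,500 is below the $210,000 cutoff, so the full $5,050 applies.
Education Credit: 15% of the $24,500 excess over $19,000 is $3,675; credit = $8,875 − $3,675 = $5,200.
Total: $2,193 + $5,050 + $5,200 = $12,443.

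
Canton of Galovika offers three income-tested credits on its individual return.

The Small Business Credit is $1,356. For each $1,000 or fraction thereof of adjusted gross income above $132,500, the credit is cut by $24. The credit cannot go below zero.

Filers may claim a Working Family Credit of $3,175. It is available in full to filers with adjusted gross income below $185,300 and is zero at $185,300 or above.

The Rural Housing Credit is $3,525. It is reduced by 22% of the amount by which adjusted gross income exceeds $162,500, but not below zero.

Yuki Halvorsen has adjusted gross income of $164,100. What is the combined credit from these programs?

Small Business Credit: income exceeds $132,500 by $31,600, which is 32 full-or-partial $1,000 increments; reduction = 32 × $24 = $768, leaving $588.
Working Family Credit: $164,100 is below the $185,300 cutoff, so the full $3,175 applies.
Rural Housing Credit: 22% of the $1,600 excess over $162,500 is $352; credit = $3,525 − $352 = $3,173.
Total: $588 + $3,175 + $3,173 = $6,936.

$6,936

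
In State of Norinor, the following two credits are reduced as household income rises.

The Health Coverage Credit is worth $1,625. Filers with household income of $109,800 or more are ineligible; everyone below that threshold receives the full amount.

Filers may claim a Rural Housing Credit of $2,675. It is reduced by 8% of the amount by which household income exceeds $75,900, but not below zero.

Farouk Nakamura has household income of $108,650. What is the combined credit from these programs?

Health Coverage Credit: $108,650 is below the $109,800 cutoff, so the full $1,625 applies.
Rural Housing Credit: 8% of the $32,750 excess over $75,900 is $2,620; credit = $2,675 − $2,620 = $55.
Total: $1,625 + $55 = $1,680.

$1,680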